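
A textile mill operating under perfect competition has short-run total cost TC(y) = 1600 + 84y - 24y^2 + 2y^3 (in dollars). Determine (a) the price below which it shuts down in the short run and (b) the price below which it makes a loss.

AVC = 84 - 24y + 2y^2; minimized at y = 6, giving min AVC = $12. That is the shutdown price.
ATC = 1600/y + 84 - 24y + 2y^2. Setting dATC/dy = −1600/y^2 − 24 + 4y = 0 gives y = 10 (since 4·10^3 − 24·10^2 = 1600).
min ATC = 1600/10 + 84 − 24·10 + 2·10^2 = $204. That is the break-even price.
Between these two prices the firm operates at a loss; above $204 it earns a profit.

Shutdown price = $12; break-even price = $204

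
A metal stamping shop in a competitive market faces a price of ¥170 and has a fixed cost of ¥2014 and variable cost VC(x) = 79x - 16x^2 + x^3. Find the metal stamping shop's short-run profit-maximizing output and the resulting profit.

Profit = -¥324 at x = 13

AVC = 79 - 16x + x^2 has its minimum ¥15 at x = 8; price ¥170 clears that bar, so the firm operates.
MC = 79 - 32x + 3x^2. Setting P = MC and taking the root on the rising branch gives x* = 13.
TR = 170·13 = 2210. TC = 2014 + 520 = 2534. Profit = 2210 − 2534 = -¥324.
That loss of ¥324 beats the ¥2014 the firm would lose by shutting down; producing recovers ¥1690 of fixed cost.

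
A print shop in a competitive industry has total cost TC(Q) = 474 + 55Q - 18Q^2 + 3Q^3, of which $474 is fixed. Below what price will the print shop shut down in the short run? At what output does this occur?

The shutdown price is the minimum of AVC. VC = 55Q - 18Q^2 + 3Q^3, so AVC = 55 - 18Q + 3Q^2.
dAVC/dQ = -18 + 6Q = 0 gives Q = 3. min AVC = 55 - 18·3 + 3·3^2 = 28.
So the shutdown price is $28.

$28 per unit, at Q = 3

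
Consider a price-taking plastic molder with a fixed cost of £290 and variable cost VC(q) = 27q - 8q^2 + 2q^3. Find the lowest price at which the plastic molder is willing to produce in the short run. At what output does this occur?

Short-run supply begins at min AVC. From VC = 27q - 8q^2 + 2q^3, AVC = 27 - 8q + 2q^2.
At the minimum of AVC, MC = AVC. MC = 27 - 16q + 6q^2; setting MC = AVC gives 4q^2 - 8q = 0, so q = 2. min AVC = 19.
The firm shuts down for any P below £19.

£19 per unit, at q = 2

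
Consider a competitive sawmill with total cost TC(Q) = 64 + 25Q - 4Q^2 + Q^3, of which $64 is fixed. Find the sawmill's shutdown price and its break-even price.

Shutdown price = $21; break-even price = $41

AVC = 25 - 4Q + Q^2; minimized at Q = 2, giving min AVC = $21. That is the shutdown price.
ATC = 64/Q + 25 - 4Q + Q^2. Setting dATC/dQ = −64/Q^2 − 4 + 2Q = 0 gives Q = 4 (since 2·4^3 − 4·4^2 = 64).
min ATC = 64/4 + 25 − 4·4 + 4^2 = $41. That is the break-even price.
Between these two prices the firm operates at a loss; above $41 it earns a profit.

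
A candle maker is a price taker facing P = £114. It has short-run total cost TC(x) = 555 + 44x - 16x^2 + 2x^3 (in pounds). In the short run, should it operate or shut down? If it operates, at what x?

Strip out fixed cost: VC = 44x - 16x^2 + 2x^3. Then AVC = 44 - 16x + 2x^2 and MC = 44 - 32x + 6x^2.
AVC hits its minimum where MC = AVC, at x = 4, giving min AVC = 44 - 16·4 + 2·4^2 = £12.
Because £114 ≥ £12, revenue can cover variable cost; the firm operates.
Solving P = MC: -70 - 32x + 6x^2 = 0 ⇒ x = -5/3 or 7. On the upward-sloping branch, x* = 7.
Check: AVC at x = 7 is £30 ≤ P, so revenue covers variable cost.
Profit = P·x − TC = 114·7 − 765 = £33.

Produce at x = 7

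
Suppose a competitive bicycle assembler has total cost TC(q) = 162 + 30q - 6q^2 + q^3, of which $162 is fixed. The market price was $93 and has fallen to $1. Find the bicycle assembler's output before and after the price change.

Output falls from 7 to 0 (the firm shuts down)

AVC = 30 - 6q + q^2, minimized at q = 3 where min AVC = $21. MC = 30 - 12q + 3q^2.
With P = $93 above the shutdown price, P = MC gives q = 7.
At P = $1 < min AVC = $21, price no longer covers variable cost at any output, so the firm shuts down: q = 0.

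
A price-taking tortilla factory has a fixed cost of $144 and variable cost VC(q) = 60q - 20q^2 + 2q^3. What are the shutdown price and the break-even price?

Shutdown price = $10; break-even price = $36

AVC = 60 - 20q + 2q^2; minimized at q = 5, giving min AVC = $10. That is the shutdown price.
ATC = 144/q + 60 - 20q + 2q^2. Setting dATC/dq = −144/q^2 − 20 + 4q = 0 gives q = 6 (since 4·6^3 − 20·6^2 = 144).
min ATC = 144/6 + 60 − 20·6 + 2·6^2 = $36. That is the break-even price.
Between these two prices the firm operates at a loss; above $36 it earns a profit.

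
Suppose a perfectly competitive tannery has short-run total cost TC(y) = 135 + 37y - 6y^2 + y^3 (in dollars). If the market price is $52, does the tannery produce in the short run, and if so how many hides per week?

Strip out fixed cost: VC = 37y - 6y^2 + y^3. Then AVC = 37 - 6y + y^2 and MC = 37 - 12y + 3y^2.
AVC hits its minimum where MC = AVC, at y = 3, giving min AVC = 37 - 6·3 + 3^2 = $28.
Because $52 ≥ $28, revenue can cover variable cost; the firm operates.
Solving P = MC: -15 - 12y + 3y^2 = 0 ⇒ y = -1 or 5. On the upward-sloping branch, y* = 5.
Check: AVC at y = 5 is $32 ≤ P, so revenue covers variable cost.
Profit = P·y − TC = 52·5 − 295 = -$35, a loss, but smaller than the $135 fixed cost the firm would lose by shutting down.

Produce at y = 5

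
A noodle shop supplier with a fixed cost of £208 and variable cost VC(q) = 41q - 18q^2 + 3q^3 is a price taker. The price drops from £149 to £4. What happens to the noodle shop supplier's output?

MC = 41 - 36q + 9q^2; the shutdown threshold is min AVC = £14 (at q = 3).
With P = £149 above the shutdown price, P = MC gives q = 6.
At P = £4 < min AVC = £14, price no longer covers variable cost at any output, so the firm shuts down: q = 0.

Output falls from 6 to 0 (the firm shuts down)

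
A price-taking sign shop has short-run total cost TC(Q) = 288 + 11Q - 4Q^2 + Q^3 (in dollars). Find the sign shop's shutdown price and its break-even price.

Shutdown price = $7; break-even price = $71

AVC = 11 - 4Q + Q^2; minimized at Q = 2, giving min AVC = $7. That is the shutdown price.
ATC = 288/Q + 11 - 4Q + Q^2. Setting dATC/dQ = −288/Q^2 − 4 + 2Q = 0 gives Q = 6 (since 2·6^3 − 4·6^2 = 288).
min ATC = 288/6 + 11 − 4·6 + 6^2 = $71. That is the break-even price.
Between these two prices the firm operates at a loss; above $71 it earns a profit.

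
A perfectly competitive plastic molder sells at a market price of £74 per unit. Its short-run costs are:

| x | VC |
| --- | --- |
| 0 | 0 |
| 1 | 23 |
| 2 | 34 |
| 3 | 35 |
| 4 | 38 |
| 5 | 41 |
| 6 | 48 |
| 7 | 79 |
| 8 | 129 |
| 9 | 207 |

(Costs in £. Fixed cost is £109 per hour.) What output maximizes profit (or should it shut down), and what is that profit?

x = 8; profit = £354

Compute π = P·x − TC at each output: x=0: -109; x=1: -58; x=2: 5; x=3: 78; x=4: 149; x=5: 220; x=6: 287; x=7: 330; x=8: 354; x=9: 350.
Profit is maximized at x = 8. AVC there is 129/8 = £16.12 ≤ P, so producing beats shutting down (which would give -£109).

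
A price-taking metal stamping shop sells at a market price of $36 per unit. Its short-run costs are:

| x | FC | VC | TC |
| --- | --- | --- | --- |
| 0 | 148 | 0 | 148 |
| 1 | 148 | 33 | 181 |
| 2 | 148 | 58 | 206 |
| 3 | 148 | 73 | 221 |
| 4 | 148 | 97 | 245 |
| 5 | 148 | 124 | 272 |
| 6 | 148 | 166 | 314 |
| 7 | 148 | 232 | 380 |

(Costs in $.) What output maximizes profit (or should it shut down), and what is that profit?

Compute π = P·x − TC at each output: x=0: -148; x=1: -145; x=2: -134; x=3: -113; x=4: -101; x=5: -92; x=6: -98; x=7: -128.
Profit is maximized at x = 5. AVC there is 124/5 = $24.80 ≤ P, so producing beats shutting down (which would give -$148).

x = 5; profit = -$92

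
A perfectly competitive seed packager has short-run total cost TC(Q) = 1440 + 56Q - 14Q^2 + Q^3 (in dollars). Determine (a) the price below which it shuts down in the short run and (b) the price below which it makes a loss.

Shutdown price = $7; break-even price = $152

AVC = 56 - 14Q + Q^2; minimized at Q = 7, giving min AVC = $7. That is the shutdown price.
ATC = 1440/Q + 56 - 14Q + Q^2. Setting dATC/dQ = −1440/Q^2 − 14 + 2Q = 0 gives Q = 12 (since 2·12^3 − 14·12^2 = 1440).
min ATC = 1440/12 + 56 − 14·12 + 12^2 = $152. That is the break-even price.
Between these two prices the firm operates at a loss; above $152 it earns a profit.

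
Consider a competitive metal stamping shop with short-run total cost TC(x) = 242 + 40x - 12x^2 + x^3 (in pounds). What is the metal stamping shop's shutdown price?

Short-run supply begins at min AVC. From VC = 40x - 12x^2 + x^3, AVC = 40 - 12x + x^2.
At the minimum of AVC, MC = AVC. MC = 40 - 24x + 3x^2; setting MC = AVC gives 2x^2 - 12x = 0, so x = 6. min AVC = 4.
So the shutdown price is £4.

£4 per unit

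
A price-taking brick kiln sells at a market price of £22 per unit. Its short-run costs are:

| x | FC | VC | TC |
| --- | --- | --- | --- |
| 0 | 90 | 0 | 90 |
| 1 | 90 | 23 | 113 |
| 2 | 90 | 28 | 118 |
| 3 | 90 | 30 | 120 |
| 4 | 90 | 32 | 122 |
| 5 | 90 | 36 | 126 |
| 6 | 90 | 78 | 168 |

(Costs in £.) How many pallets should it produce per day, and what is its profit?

x = 5; profit = -£16

Tabulate TR − TC: x=0: -90; x=1: -91; x=2: -74; x=3: -54; x=4: -34; x=5: -16; x=6: -36.
Profit is maximized at x = 5. AVC there is 36/5 = £7.20 ≤ P, so producing beats shutting down (which would give -£90).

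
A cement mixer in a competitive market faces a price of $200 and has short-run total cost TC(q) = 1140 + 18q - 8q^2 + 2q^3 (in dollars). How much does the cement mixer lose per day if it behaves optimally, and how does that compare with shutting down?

Profit = -$160 at q = 7

AVC = 18 - 8q + 2q^2; min AVC = $10 at q = 2. Since P = $200 ≥ min AVC, the firm produces.
MC = 18 - 16q + 6q^2. Setting P = MC and taking the root on the rising branch gives q* = 7.
TR = 200·7 = 1400. TC = 1140 + 420 = 1560. Profit = 1400 − 1560 = -$160.
Shutting down would mean losing the fixed cost of $1140, so operating at a loss of $160 is better by $980.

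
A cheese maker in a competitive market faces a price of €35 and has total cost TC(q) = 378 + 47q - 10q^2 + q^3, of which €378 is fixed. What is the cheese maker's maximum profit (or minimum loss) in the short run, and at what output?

AVC = 47 - 10q + q^2 has its minimum €22 at q = 5; price €35 clears that bar, so the firm operates.
With MC = 47 - 20q + 3q^2, P = MC on the upward-sloping part at q* = 6.
TR = 35·6 = 210. TC = 378 + 138 = 516. Profit = 210 − 516 = -€306.
By producing, the firm covers all variable cost plus €72 of fixed cost; shutting down would lose the full €378.

Profit = -€306 at q = 6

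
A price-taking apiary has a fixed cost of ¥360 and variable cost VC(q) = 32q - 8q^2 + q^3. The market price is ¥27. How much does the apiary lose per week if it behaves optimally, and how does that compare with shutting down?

Profit = -¥310 at q = 5

AVC = 32 - 8q + q^2 has its minimum ¥16 at q = 4; price ¥27 clears that bar, so the firm operates.
MC = 32 - 16q + 3q^2. Setting P = MC and taking the root on the rising branch gives q* = 5.
TR = 27·5 = 135. TC = 360 + 85 = 445. Profit = 135 − 445 = -¥310.
Shutting down would mean losing the fixed cost of ¥360, so operating at a loss of ¥310 is better by ¥50.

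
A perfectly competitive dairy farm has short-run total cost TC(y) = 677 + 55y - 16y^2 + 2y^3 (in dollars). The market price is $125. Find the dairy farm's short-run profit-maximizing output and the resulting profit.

Profit = -$89 at y = 7

AVC = 55 - 16y + 2y^2; min AVC = $23 at y = 4. Since P = $125 ≥ min AVC, the firm produces.
MC = 55 - 32y + 6y^2. Setting P = MC and taking the root on the rising branch gives y* = 7.
TR = 125·7 = 875. TC = 677 + 287 = 964. Profit = 875 − 964 = -$89.
By producing, the firm covers all variable cost plus $588 of fixed cost; shutting down would lose the full $677.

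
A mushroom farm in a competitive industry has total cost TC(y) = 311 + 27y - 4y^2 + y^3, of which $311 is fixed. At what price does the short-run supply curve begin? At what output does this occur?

$23 per unit, at y = 2

The firm shuts down when price falls below the minimum of average variable cost. AVC = VC/y = 27 - 4y + y^2.
dAVC/dy = -4 + 2y = 0 gives y = 2. min AVC = 27 - 4·2 + 2^2 = 23.
For P < $23 the firm produces nothing.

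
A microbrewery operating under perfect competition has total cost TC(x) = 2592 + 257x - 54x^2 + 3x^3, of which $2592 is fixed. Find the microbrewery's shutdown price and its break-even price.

Shutdown price = min AVC. AVC = 257 - 54x + 3x^2, with vertex at x = 9 and minimum $14.
ATC = 2592/x + 257 - 54x + 3x^2. Setting dATC/dx = −2592/x^2 − 54 + 6x = 0 gives x = 12 (since 6·12^3 − 54·12^2 = 2592).
min ATC = 2592/12 + 257 − 54·12 + 3·12^2 = $257. That is the break-even price.
Between these two prices the firm operates at a loss; above $257 it earns a profit.

Shutdown price = $14; break-even price = $257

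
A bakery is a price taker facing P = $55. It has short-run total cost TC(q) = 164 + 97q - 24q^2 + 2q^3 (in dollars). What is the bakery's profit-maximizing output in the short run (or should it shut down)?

Produce at q = 7

From TC, MC = TC'(q) = 97 - 48q + 6q^2 and AVC = VC/q = 97 - 24q + 2q^2.
AVC hits its minimum where MC = AVC, at q = 6, giving min AVC = 97 - 24·6 + 2·6^2 = $25.
P = $55 exceeds min AVC = $25, so the firm stays open.
P = MC gives 42 - 48q + 6q^2 = 0, with roots 1 and 7. Take the larger (rising MC): q* = 7.
Check: AVC at q = 7 is $27 ≤ P, so revenue covers variable cost.
Profit = P·q − TC = 55·7 − 353 = $32.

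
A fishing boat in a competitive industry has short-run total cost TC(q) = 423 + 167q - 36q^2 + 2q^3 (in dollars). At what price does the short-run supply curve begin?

The firm shuts down when price falls below the minimum of average variable cost. AVC = VC/q = 167 - 36q + 2q^2.
At the minimum of AVC, MC = AVC. MC = 167 - 72q + 6q^2; setting MC = AVC gives 4q^2 - 36q = 0, so q = 9. min AVC = 5.
So the shutdown price is $5.

$5 per unit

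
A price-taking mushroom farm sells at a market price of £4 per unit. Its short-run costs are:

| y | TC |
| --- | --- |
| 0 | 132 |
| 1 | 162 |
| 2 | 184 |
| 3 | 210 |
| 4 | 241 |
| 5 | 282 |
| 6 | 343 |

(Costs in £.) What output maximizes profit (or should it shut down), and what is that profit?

Compute π = P·y − TC at each output: y=0: -132; y=1: -158; y=2: -176; y=3: -198; y=4: -225; y=5: -262; y=6: -319.
Profit is highest at y = 0. Equivalently, the lowest AVC in the table is 52/2 ≈ £26 at y = 2, and P = £4 falls below it — price never covers variable cost, so the firm shuts down and loses only its fixed cost.

y = 0 (shut down); profit = -£132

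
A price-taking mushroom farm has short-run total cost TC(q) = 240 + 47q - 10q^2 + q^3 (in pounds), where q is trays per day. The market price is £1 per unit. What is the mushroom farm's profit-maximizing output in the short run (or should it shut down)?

Variable cost is VC = 47q - 10q^2 + q^3, so AVC = VC/q = 47 - 10q + q^2 and MC = dTC/dq = 47 - 20q + 3q^2.
AVC hits its minimum where MC = AVC, at q = 5, giving min AVC = 47 - 10·5 + 5^2 = £22.
With P < min AVC (£1 < £22), every unit sold adds to the loss.
Best response: produce nothing and absorb the £240 fixed cost.

Shut down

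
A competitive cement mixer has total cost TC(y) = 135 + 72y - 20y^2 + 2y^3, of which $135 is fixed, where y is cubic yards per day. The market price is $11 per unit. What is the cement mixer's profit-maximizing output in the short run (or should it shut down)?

From TC, MC = TC'(y) = 72 - 40y + 6y^2 and AVC = VC/y = 72 - 20y + 2y^2.
The AVC parabola has its vertex at y = 20/4 = 5, where AVC = 72 - 20·5 + 2·5^2 = $22.
P = $11 lies below min AVC = $22; no output level covers variable cost.
Best response: produce nothing and absorb the $135 fixed cost.

Shut down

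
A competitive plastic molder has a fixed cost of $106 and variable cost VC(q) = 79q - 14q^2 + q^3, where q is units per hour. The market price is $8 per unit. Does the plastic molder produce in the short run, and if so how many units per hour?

Shut down

Variable cost is VC = 79q - 14q^2 + q^3, so AVC = VC/q = 79 - 14q + q^2 and MC = dTC/dq = 79 - 28q + 3q^2.
AVC is minimized where dAVC/dq = -14 + 2q = 0, at q = 7; min AVC = 79 - 14·7 + 7^2 = $30.
Since P = $8 < min AVC = $30, price fails to cover variable cost at any output.
The firm minimizes its loss by shutting down and losing only its fixed cost of $106.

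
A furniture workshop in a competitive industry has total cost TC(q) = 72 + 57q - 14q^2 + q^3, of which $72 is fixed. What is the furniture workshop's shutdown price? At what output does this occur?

The firm shuts down when price falls below the minimum of average variable cost. AVC = VC/q = 57 - 14q + q^2.
dAVC/dq = -14 + 2q = 0 gives q = 7. min AVC = 57 - 14·7 + 7^2 = 8.
For P < $8 the firm produces nothing.

$8 per unit, at q = 7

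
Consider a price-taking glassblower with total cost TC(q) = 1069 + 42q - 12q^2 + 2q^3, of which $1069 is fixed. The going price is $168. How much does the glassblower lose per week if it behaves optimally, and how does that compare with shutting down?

AVC = 42 - 12q + 2q^2; min AVC = $24 at q = 3. Since P = $168 ≥ min AVC, the firm produces.
With MC = 42 - 24q + 6q^2, P = MC on the upward-sloping part at q* = 7.
TR = 168·7 = 1176. TC = 1069 + 392 = 1461. Profit = 1176 − 1461 = -$285.
That loss of $285 beats the $1069 the firm would lose by shutting down; producing recovers $784 of fixed cost.

Profit = -$285 at q = 7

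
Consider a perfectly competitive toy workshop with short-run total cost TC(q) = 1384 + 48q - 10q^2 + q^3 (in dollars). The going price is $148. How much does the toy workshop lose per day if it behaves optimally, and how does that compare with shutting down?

Profit = -$384 at q = 10

AVC = 48 - 10q + q^2; min AVC = $23 at q = 5. Since P = $148 ≥ min AVC, the firm produces.
MC = 48 - 20q + 3q^2. Setting P = MC and taking the root on the rising branch gives q* = 10.
TR = 148·10 = 1480. TC = 1384 + 480 = 1864. Profit = 1480 − 1864 = -$384.
That loss of $384 beats the $1384 the firm would lose by shutting down; producing recovers $1000 of fixed cost.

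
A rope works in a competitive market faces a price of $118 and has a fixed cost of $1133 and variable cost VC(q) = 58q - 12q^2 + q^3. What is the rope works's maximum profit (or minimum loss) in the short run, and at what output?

Profit = -$333 at q = 10

AVC = 58 - 12q + q^2 has its minimum $22 at q = 6; price $118 clears that bar, so the firm operates.
MC = 58 - 24q + 3q^2. Setting P = MC and taking the root on the rising branch gives q* = 10.
TR = 118·10 = 1180. TC = 1133 + 380 = 1513. Profit = 1180 − 1513 = -$333.
By producing, the firm covers all variable cost plus $800 of fixed cost; shutting down would lose the full $1133.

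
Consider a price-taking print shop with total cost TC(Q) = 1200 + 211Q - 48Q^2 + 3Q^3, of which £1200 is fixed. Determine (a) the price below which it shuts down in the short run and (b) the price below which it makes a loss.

Shutdown price = min AVC. AVC = 211 - 48Q + 3Q^2, with vertex at Q = 8 and minimum £19.
ATC = 1200/Q + 211 - 48Q + 3Q^2. Setting dATC/dQ = −1200/Q^2 − 48 + 6Q = 0 gives Q = 10 (since 6·10^3 − 48·10^2 = 1200).
min ATC = 1200/10 + 211 − 48·10 + 3·10^2 = £151. That is the break-even price.
For £19 ≤ P < £151 the firm produces at a loss; below £19 it shuts down.

Shutdown price = £19; break-even price = £151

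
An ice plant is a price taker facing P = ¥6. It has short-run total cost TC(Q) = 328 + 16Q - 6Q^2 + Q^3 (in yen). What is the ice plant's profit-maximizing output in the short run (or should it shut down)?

Shut down

Variable cost is VC = 16Q - 6Q^2 + Q^3, so AVC = VC/Q = 16 - 6Q + Q^2 and MC = dTC/dQ = 16 - 12Q + 3Q^2.
AVC is minimized where dAVC/dQ = -6 + 2Q = 0, at Q = 3; min AVC = 16 - 6·3 + 3^2 = ¥7.
Since P = ¥6 < min AVC = ¥7, price fails to cover variable cost at any output.
The firm minimizes its loss by shutting down and losing only its fixed cost of ¥328.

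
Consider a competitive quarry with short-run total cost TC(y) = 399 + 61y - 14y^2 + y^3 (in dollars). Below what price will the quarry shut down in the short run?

The firm shuts down when price falls below the minimum of average variable cost. AVC = VC/y = 61 - 14y + y^2.
dAVC/dy = -14 + 2y = 0 gives y = 7. min AVC = 61 - 14·7 + 7^2 = 12.
So the shutdown price is $12.

$12 per unit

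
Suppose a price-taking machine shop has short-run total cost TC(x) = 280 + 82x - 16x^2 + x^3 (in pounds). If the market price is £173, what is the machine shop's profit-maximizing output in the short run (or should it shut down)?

Variable cost is VC = 82x - 16x^2 + x^3, so AVC = VC/x = 82 - 16x + x^2 and MC = dTC/dx = 82 - 32x + 3x^2.
AVC hits its minimum where MC = AVC, at x = 8, giving min AVC = 82 - 16·8 + 8^2 = £18.
Because £173 ≥ £18, revenue can cover variable cost; the firm operates.
Set P = MC: 173 = 82 - 32x + 3x^2 → -91 - 32x + 3x^2 = 0. The roots are x = -7/3 and x = 13; the profit-maximizing output is on the rising part of MC, so x* = 13.
Check: AVC at x = 13 is £43 ≤ P, so revenue covers variable cost.
Profit = P·x − TC = 173·13 − 839 = £1410.

Produce at x = 13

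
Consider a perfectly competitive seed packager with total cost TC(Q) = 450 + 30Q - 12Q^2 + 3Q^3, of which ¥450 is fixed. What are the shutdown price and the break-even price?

Shutdown price = ¥18; break-even price = ¥135

Shutdown price = min AVC. AVC = 30 - 12Q + 3Q^2, with vertex at Q = 2 and minimum ¥18.
ATC = 450/Q + 30 - 12Q + 3Q^2. Setting dATC/dQ = −450/Q^2 − 12 + 6Q = 0 gives Q = 5 (since 6·5^3 − 12·5^2 = 450).
min ATC = 450/5 + 30 − 12·5 + 3·5^2 = ¥135. That is the break-even price.
Between these two prices the firm operates at a loss; above ¥135 it earns a profit.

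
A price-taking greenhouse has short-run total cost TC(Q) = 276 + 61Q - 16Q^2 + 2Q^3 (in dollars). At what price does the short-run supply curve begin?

$29 per unit

Short-run supply begins at min AVC. From VC = 61Q - 16Q^2 + 2Q^3, AVC = 61 - 16Q + 2Q^2.
At the minimum of AVC, MC = AVC. MC = 61 - 32Q + 6Q^2; setting MC = AVC gives 4Q^2 - 16Q = 0, so Q = 4. min AVC = 29.
So the shutdown price is $29.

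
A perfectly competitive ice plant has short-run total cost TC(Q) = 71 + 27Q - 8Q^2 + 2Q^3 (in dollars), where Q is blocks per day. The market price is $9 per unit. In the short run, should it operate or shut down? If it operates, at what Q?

Shut down

Variable cost is VC = 27Q - 8Q^2 + 2Q^3, so AVC = VC/Q = 27 - 8Q + 2Q^2 and MC = dTC/dQ = 27 - 16Q + 6Q^2.
AVC hits its minimum where MC = AVC, at Q = 2, giving min AVC = 27 - 8·2 + 2·2^2 = $19.
With P < min AVC ($9 < $19), every unit sold adds to the loss.
The firm minimizes its loss by shutting down and losing only its fixed cost of $71.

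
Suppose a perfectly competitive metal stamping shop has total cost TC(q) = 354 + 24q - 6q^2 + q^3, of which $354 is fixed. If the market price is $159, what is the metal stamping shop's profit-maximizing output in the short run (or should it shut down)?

Produce at q = 9

Variable cost is VC = 24q - 6q^2 + q^3, so AVC = VC/q = 24 - 6q + q^2 and MC = dTC/dq = 24 - 12q + 3q^2.
The AVC parabola has its vertex at q = 6/2 = 3, where AVC = 24 - 6·3 + 3^2 = $15.
P = $159 exceeds min AVC = $15, so the firm stays open.
Set P = MC: 159 = 24 - 12q + 3q^2 → -135 - 12q + 3q^2 = 0. The roots are q = -5 and q = 9; the profit-maximizing output is on the rising part of MC, so q* = 9.
Check: AVC at q = 9 is $51 ≤ P, so revenue covers variable cost.
Profit = P·q − TC = 159·9 − 813 = $618.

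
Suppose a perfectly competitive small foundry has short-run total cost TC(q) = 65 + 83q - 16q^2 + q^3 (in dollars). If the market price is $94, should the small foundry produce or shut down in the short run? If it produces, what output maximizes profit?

Produce at q = 11

From TC, MC = TC'(q) = 83 - 32q + 3q^2 and AVC = VC/q = 83 - 16q + q^2.
AVC hits its minimum where MC = AVC, at q = 8, giving min AVC = 83 - 16·8 + 8^2 = $19.
P = $94 exceeds min AVC = $19, so the firm stays open.
Set P = MC: 94 = 83 - 32q + 3q^2 → -11 - 32q + 3q^2 = 0. The roots are q = -1/3 and q = 11; the profit-maximizing output is on the rising part of MC, so q* = 11.
Check: AVC at q = 11 is $28 ≤ P, so revenue covers variable cost.
Profit = P·q − TC = 94·11 − 373 = $661.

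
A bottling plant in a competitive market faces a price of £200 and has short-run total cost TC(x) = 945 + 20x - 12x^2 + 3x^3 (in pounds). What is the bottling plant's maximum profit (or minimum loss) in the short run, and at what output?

AVC = 20 - 12x + 3x^2 has its minimum £8 at x = 2; price £200 clears that bar, so the firm operates.
MC = 20 - 24x + 9x^2. Setting P = MC and taking the root on the rising branch gives x* = 6.
TR = 200·6 = 1200. TC = 945 + 336 = 1281. Profit = 1200 − 1281 = -£81.
Shutting down would mean losing the fixed cost of £945, so operating at a loss of £81 is better by £864.

Profit = -£81 at x = 6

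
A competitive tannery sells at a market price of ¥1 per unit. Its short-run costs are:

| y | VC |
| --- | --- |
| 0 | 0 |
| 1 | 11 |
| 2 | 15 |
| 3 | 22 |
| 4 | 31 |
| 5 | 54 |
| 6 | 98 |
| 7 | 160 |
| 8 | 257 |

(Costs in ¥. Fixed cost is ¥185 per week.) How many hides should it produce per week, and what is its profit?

y = 0 (shut down); profit = -¥185

Tabulate TR − TC: y=0: -185; y=1: -195; y=2: -198; y=3: -204; y=4: -212; y=5: -234; y=6: -277; y=7: -338; y=8: -434.
Profit is highest at y = 0. Equivalently, the lowest AVC in the table is 22/3 ≈ ¥7.33 at y = 3, and P = ¥1 falls below it — price never covers variable cost, so the firm shuts down and loses only its fixed cost.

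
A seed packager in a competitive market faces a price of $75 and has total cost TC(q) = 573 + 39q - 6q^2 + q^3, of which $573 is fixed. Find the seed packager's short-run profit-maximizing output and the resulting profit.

AVC = 39 - 6q + q^2; min AVC = $30 at q = 3. Since P = $75 ≥ min AVC, the firm produces.
MC = 39 - 12q + 3q^2. Setting P = MC and taking the root on the rising branch gives q* = 6.
TR = 75·6 = 450. TC = 573 + 234 = 807. Profit = 450 − 807 = -$357.
That loss of $357 beats the $573 the firm would lose by shutting down; producing recovers $216 of fixed cost.

Profit = -$357 at q = 6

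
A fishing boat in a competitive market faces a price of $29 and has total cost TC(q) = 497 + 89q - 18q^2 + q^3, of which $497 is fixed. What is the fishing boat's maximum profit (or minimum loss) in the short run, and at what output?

AVC = 89 - 18q + q^2; min AVC = $8 at q = 9. Since P = $29 ≥ min AVC, the firm produces.
MC = 89 - 36q + 3q^2. Setting P = MC and taking the root on the rising branch gives q* = 10.
TR = 29·10 = 290. TC = 497 + 90 = 587. Profit = 290 − 587 = -$297.
Shutting down would mean losing the fixed cost of $497, so operating at a loss of $297 is better by $200.

Profit = -$297 at q = 10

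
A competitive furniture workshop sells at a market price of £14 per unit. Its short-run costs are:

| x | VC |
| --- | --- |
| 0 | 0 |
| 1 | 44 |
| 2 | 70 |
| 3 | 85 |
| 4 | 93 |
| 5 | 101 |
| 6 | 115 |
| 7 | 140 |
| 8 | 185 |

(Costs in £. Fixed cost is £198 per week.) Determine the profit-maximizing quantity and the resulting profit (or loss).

Compute π = P·x − TC at each output: x=0: -198; x=1: -228; x=2: -240; x=3: -241; x=4: -235; x=5: -229; x=6: -229; x=7: -240; x=8: -271.
Profit is highest at x = 0. Equivalently, the lowest AVC in the table is 115/6 ≈ £19.17 at x = 6, and P = £14 falls below it — price never covers variable cost, so the firm shuts down and loses only its fixed cost.

x = 0 (shut down); profit = -£198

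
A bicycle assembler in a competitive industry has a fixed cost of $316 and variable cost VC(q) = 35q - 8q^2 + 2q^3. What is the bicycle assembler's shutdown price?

Short-run supply begins at min AVC. From VC = 35q - 8q^2 + 2q^3, AVC = 35 - 8q + 2q^2.
dAVC/dq = -8 + 4q = 0 gives q = 2. min AVC = 35 - 8·2 + 2·2^2 = 27.
For P < $27 the firm produces nothing.

$27 per unit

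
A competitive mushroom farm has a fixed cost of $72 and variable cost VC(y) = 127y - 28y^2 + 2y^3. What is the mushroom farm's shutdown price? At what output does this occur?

$29 per unit, at y = 7

Short-run supply begins at min AVC. From VC = 127y - 28y^2 + 2y^3, AVC = 127 - 28y + 2y^2.
At the minimum of AVC, MC = AVC. MC = 127 - 56y + 6y^2; setting MC = AVC gives 4y^2 - 28y = 0, so y = 7. min AVC = 29.
The firm shuts down for any P below $29.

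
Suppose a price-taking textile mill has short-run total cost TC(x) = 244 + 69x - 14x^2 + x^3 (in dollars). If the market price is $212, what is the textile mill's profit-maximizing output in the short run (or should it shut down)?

Produce at x = 13

Variable cost is VC = 69x - 14x^2 + x^3, so AVC = VC/x = 69 - 14x + x^2 and MC = dTC/dx = 69 - 28x + 3x^2.
The AVC parabola has its vertex at x = 14/2 = 7, where AVC = 69 - 14·7 + 7^2 = $20.
Because $212 ≥ $20, revenue can cover variable cost; the firm operates.
Set P = MC: 212 = 69 - 28x + 3x^2 → -143 - 28x + 3x^2 = 0. The roots are x = -11/3 and x = 13; the profit-maximizing output is on the rising part of MC, so x* = 13.
Check: AVC at x = 13 is $56 ≤ P, so revenue covers variable cost.
Profit = P·x − TC = 212·13 − 972 = $1784.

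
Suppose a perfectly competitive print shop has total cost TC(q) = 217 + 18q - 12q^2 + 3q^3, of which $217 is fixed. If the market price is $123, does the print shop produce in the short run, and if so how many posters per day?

Variable cost is VC = 18q - 12q^2 + 3q^3, so AVC = VC/q = 18 - 12q + 3q^2 and MC = dTC/dq = 18 - 24q + 9q^2.
AVC hits its minimum where MC = AVC, at q = 2, giving min AVC = 18 - 12·2 + 3·2^2 = $6.
Since P = $123 ≥ min AVC = $6, price covers variable cost and the firm should produce.
Solving P = MC: -105 - 24q + 9q^2 = 0 ⇒ q = -7/3 or 5. On the upward-sloping branch, q* = 5.
Check: AVC at q = 5 is $33 ≤ P, so revenue covers variable cost.
Profit = P·q − TC = 123·5 − 382 = $233.

Produce at q = 5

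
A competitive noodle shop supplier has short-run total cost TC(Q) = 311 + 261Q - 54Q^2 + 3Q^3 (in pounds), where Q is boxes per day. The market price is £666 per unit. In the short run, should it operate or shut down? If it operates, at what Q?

Produce at Q = 15

From TC, MC = TC'(Q) = 261 - 108Q + 9Q^2 and AVC = VC/Q = 261 - 54Q + 3Q^2.
AVC hits its minimum where MC = AVC, at Q = 9, giving min AVC = 261 - 54·9 + 3·9^2 = £18.
Since P = £666 ≥ min AVC = £18, price covers variable cost and the firm should produce.
Set P = MC: 666 = 261 - 108Q + 9Q^2 → -405 - 108Q + 9Q^2 = 0. The roots are Q = -3 and Q = 15; the profit-maximizing output is on the rising part of MC, so Q* = 15.
Check: AVC at Q = 15 is £126 ≤ P, so revenue covers variable cost.
Profit = P·Q − TC = 666·15 − 2201 = £7789.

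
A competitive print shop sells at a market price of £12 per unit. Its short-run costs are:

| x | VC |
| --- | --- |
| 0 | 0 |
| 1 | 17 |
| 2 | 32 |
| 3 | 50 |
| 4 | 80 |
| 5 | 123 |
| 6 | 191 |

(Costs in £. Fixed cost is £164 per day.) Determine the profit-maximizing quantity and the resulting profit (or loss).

Compute π = P·x − TC at each output: x=0: -164; x=1: -169; x=2: -172; x=3: -178; x=4: -196; x=5: -227; x=6: -283.
Profit is highest at x = 0. Equivalently, the lowest AVC in the table is 32/2 ≈ £16 at x = 2, and P = £12 falls below it — price never covers variable cost, so the firm shuts down and loses only its fixed cost.

x = 0 (shut down); profit = -£164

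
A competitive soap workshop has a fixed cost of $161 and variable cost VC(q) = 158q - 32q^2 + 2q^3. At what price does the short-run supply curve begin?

$30 per unit

The shutdown price is the minimum of AVC. VC = 158q - 32q^2 + 2q^3, so AVC = 158 - 32q + 2q^2.
dAVC/dq = -32 + 4q = 0 gives q = 8. min AVC = 158 - 32·8 + 2·8^2 = 30.
For P < $30 the firm produces nothing.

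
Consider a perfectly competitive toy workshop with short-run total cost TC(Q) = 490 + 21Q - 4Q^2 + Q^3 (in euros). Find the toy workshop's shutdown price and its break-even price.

Shutdown price = min AVC. AVC = 21 - 4Q + Q^2, with vertex at Q = 2 and minimum €17.
ATC = 490/Q + 21 - 4Q + Q^2. Setting dATC/dQ = −490/Q^2 − 4 + 2Q = 0 gives Q = 7 (since 2·7^3 − 4·7^2 = 490).
min ATC = 490/7 + 21 − 4·7 + 7^2 = €112. That is the break-even price.
Between these two prices the firm operates at a loss; above €112 it earns a profit.

Shutdown price = €17; break-even price = €112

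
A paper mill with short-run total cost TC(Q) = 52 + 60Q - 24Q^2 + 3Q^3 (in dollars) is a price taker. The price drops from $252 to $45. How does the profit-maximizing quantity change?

Output falls from 8 to 5

AVC = 60 - 24Q + 3Q^2, minimized at Q = 4 where min AVC = $12. MC = 60 - 48Q + 9Q^2.
At P = $252 ≥ min AVC, set P = MC on the rising branch: Q = 8.
At P = $45 ≥ min AVC, set P = MC: Q = 5. The firm stays open but cuts output.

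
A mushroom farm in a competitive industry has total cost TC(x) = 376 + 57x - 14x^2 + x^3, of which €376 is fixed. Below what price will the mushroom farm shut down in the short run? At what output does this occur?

€8 per unit, at x = 7

Short-run supply begins at min AVC. From VC = 57x - 14x^2 + x^3, AVC = 57 - 14x + x^2.
dAVC/dx = -14 + 2x = 0 gives x = 7. min AVC = 57 - 14·7 + 7^2 = 8.
For P < €8 the firm produces nothing.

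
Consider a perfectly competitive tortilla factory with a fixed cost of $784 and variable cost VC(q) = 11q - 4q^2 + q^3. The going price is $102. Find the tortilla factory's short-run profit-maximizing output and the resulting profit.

Profit = -$294 at q = 7

AVC = 11 - 4q + q^2 has its minimum $7 at q = 2; price $102 clears that bar, so the firm operates.
With MC = 11 - 8q + 3q^2, P = MC on the upward-sloping part at q* = 7.
TR = 102·7 = 714. TC = 784 + 224 = 1008. Profit = 714 − 1008 = -$294.
That loss of $294 beats the $784 the firm would lose by shutting down; producing recovers $490 of fixed cost.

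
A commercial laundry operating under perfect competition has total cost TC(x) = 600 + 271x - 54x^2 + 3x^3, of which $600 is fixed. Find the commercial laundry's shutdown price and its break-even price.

Shutdown price = $28; break-even price = $91

Shutdown price = min AVC. AVC = 271 - 54x + 3x^2, with vertex at x = 9 and minimum $28.
ATC = 600/x + 271 - 54x + 3x^2. Setting dATC/dx = −600/x^2 − 54 + 6x = 0 gives x = 10 (since 6·10^3 − 54·10^2 = 600).
min ATC = 600/10 + 271 − 54·10 + 3·10^2 = $91. That is the break-even price.
Between these two prices the firm operates at a loss; above $91 it earns a profit.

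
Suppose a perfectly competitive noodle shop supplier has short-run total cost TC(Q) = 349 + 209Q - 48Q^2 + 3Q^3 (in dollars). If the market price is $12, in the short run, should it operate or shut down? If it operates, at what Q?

Shut down

From TC, MC = TC'(Q) = 209 - 96Q + 9Q^2 and AVC = VC/Q = 209 - 48Q + 3Q^2.
The AVC parabola has its vertex at Q = 48/6 = 8, where AVC = 209 - 48·8 + 3·8^2 = $17.
Since P = $12 < min AVC = $17, price fails to cover variable cost at any output.
Shutting down limits the loss to fixed cost, $349.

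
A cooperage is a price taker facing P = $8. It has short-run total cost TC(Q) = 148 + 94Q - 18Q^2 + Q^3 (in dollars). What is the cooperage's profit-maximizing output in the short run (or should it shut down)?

Strip out fixed cost: VC = 94Q - 18Q^2 + Q^3. Then AVC = 94 - 18Q + Q^2 and MC = 94 - 36Q + 3Q^2.
AVC is minimized where dAVC/dQ = -18 + 2Q = 0, at Q = 9; min AVC = 94 - 18·9 + 9^2 = $13.
Since P = $8 < min AVC = $13, price fails to cover variable cost at any output.
Best response: produce nothing and absorb the $148 fixed cost.

Shut down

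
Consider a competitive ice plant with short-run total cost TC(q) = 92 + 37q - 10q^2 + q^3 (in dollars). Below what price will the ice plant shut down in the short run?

Short-run supply begins at min AVC. From VC = 37q - 10q^2 + q^3, AVC = 37 - 10q + q^2.
dAVC/dq = -10 + 2q = 0 gives q = 5. min AVC = 37 - 10·5 + 5^2 = 12.
For P < $12 the firm produces nothing.

$12 per unit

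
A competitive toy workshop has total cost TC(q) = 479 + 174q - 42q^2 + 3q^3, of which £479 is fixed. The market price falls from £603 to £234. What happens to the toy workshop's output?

MC = 174 - 84q + 9q^2; the shutdown threshold is min AVC = £27 (at q = 7).
With P = £603 above the shutdown price, P = MC gives q = 13.
At P = £234 ≥ min AVC, set P = MC: q = 10. The firm stays open but cuts output.

Output falls from 13 to 10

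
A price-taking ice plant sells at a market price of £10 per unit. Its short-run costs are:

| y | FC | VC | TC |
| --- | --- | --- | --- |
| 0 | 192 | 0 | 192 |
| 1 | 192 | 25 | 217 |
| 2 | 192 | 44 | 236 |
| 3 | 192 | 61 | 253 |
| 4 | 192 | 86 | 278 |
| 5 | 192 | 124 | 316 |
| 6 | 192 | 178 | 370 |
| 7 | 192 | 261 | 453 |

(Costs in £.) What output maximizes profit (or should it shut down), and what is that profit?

Tabulate TR − TC: y=0: -192; y=1: -207; y=2: -216; y=3: -223; y=4: -238; y=5: -266; y=6: -310; y=7: -383.
Profit is highest at y = 0. Equivalently, the lowest AVC in the table is 61/3 ≈ £20.33 at y = 3, and P = £10 falls below it — price never covers variable cost, so the firm shuts down and loses only its fixed cost.

y = 0 (shut down); profit = -£192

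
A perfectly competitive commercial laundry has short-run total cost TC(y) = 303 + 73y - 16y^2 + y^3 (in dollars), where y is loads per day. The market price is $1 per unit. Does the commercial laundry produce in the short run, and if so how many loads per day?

From TC, MC = TC'(y) = 73 - 32y + 3y^2 and AVC = VC/y = 73 - 16y + y^2.
The AVC parabola has its vertex at y = 16/2 = 8, where AVC = 73 - 16·8 + 8^2 = $9.
Since P = $1 < min AVC = $9, price fails to cover variable cost at any output.
Shutting down limits the loss to fixed cost, $303.

Shut down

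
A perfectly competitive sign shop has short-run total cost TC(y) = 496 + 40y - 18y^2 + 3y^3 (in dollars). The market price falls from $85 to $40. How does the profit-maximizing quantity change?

AVC = 40 - 18y + 3y^2, minimized at y = 3 where min AVC = $13. MC = 40 - 36y + 9y^2.
With P = $85 above the shutdown price, P = MC gives y = 5.
At P = $40 ≥ min AVC, set P = MC: y = 4. The firm stays open but cuts output.

Output falls from 5 to 4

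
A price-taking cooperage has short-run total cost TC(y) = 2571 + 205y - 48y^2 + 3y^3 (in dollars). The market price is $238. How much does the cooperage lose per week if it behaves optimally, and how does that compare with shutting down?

AVC = 205 - 48y + 3y^2 has its minimum $13 at y = 8; price $238 clears that bar, so the firm operates.
MC = 205 - 96y + 9y^2. Setting P = MC and taking the root on the rising branch gives y* = 11.
TR = 238·11 = 2618. TC = 2571 + 440 = 3011. Profit = 2618 − 3011 = -$393.
Shutting down would mean losing the fixed cost of $2571, so operating at a loss of $393 is better by $2178.

Profit = -$393 at y = 11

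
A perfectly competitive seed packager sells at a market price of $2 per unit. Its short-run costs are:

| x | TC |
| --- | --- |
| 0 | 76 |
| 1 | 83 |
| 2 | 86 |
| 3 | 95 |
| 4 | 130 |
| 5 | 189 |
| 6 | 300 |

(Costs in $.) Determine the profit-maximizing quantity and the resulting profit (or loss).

Tabulate TR − TC: x=0: -76; x=1: -81; x=2: -82; x=3: -89; x=4: -122; x=5: -179; x=6: -288.
Profit is highest at x = 0. Equivalently, the lowest AVC in the table is 10/2 ≈ $5 at x = 2, and P = $2 falls below it — price never covers variable cost, so the firm shuts down and loses only its fixed cost.

x = 0 (shut down); profit = -$76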